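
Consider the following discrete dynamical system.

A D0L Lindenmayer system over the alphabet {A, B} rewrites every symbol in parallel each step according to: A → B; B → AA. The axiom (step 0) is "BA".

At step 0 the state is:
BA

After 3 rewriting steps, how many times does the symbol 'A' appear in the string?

4

k=0  BA
k=1  AAB
k=2  BBAA
k=3  AAAABB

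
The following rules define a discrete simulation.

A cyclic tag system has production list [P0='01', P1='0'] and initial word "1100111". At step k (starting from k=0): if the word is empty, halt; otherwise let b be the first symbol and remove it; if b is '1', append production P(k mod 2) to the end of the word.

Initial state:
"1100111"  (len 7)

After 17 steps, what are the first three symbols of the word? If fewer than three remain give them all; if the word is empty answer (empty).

t=0: "1100111"  (len 7)
t=1: "10011101"  (len 8)
t=2: "00111010"  (len 8)
t=3: "0111010"  (len 7)
t=4: "111010"  (len 6)
t=5: "1101001"  (len 7)
t=6: "1010010"  (len 7)
t=7: "01001001"  (len 8)
t=8: "1001001"  (len 7)
t=9: "00100101"  (len 8)
t=10: "0100101"  (len 7)
t=11: "100101"  (len 6)
t=12: "001010"  (len 6)
t=13: "01010"  (len 5)
t=14: "1010"  (len 4)
t=15: "01001"  (len 5)
t=16: "1001"  (len 4)
t=17: "00101"  (len 5)

001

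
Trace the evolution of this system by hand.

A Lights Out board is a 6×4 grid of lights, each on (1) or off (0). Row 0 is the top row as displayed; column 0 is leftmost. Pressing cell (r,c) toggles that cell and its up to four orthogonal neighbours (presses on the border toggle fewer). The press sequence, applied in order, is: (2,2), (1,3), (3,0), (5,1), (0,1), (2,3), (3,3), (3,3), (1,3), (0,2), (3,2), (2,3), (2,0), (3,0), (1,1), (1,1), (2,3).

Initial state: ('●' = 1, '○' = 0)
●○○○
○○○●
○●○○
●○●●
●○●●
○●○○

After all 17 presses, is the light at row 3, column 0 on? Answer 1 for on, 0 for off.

gen 0: ●○○○
○○○●
○●○○
●○●●
●○●●
○●○○
gen 1: ●○○○
○○●●
○○●●
●○○●
●○●●
○●○○
gen 2: ●○○●
○○○○
○○●○
●○○●
●○●●
○●○○
gen 3: ●○○●
○○○○
●○●○
○●○●
○○●●
○●○○
gen 4: ●○○●
○○○○
●○●○
○●○●
○●●●
●○●○
gen 5: ○●●●
○●○○
●○●○
○●○●
○●●●
●○●○
gen 6: ○●●●
○●○●
●○○●
○●○○
○●●●
●○●○
gen 7: ○●●●
○●○●
●○○○
○●●●
○●●○
●○●○
gen 8: ○●●●
○●○●
●○○●
○●○○
○●●●
●○●○
gen 9: ○●●○
○●●○
●○○○
○●○○
○●●●
●○●○
gen 10: ○○○●
○●○○
●○○○
○●○○
○●●●
●○●○
gen 11: ○○○●
○●○○
●○●○
○○●●
○●○●
●○●○
gen 12: ○○○●
○●○●
●○○●
○○●○
○●○●
●○●○
gen 13: ○○○●
●●○●
○●○●
●○●○
○●○●
●○●○
gen 14: ○○○●
●●○●
●●○●
○●●○
●●○●
●○●○
gen 15: ○●○●
○○●●
●○○●
○●●○
●●○●
●○●○
gen 16: ○○○●
●●○●
●●○●
○●●○
●●○●
●○●○
gen 17: ○○○●
●●○○
●●●○
○●●●
●●○●
●○●○

0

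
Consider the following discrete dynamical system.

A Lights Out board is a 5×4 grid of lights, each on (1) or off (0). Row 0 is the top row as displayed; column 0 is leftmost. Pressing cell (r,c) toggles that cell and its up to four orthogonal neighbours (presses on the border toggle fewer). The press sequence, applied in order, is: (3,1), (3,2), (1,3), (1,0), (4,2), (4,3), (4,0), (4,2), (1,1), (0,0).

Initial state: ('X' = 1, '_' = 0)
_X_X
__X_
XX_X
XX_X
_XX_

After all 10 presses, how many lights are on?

13

0) _X_X
__X_
XX_X
XX_X
_XX_
1) _X_X
__X_
X__X
__XX
__X_
2) _X_X
__X_
X_XX
_X__
____
3) _X__
___X
X_X_
_X__
____
4) XX__
XX_X
__X_
_X__
____
5) XX__
XX_X
__X_
_XX_
_XXX
6) XX__
XX_X
__X_
_XXX
_X__
7) XX__
XX_X
__X_
XXXX
X___
8) XX__
XX_X
__X_
XX_X
XXXX
9) X___
__XX
_XX_
XX_X
XXXX
10) _X__
X_XX
_XX_
XX_X
XXXX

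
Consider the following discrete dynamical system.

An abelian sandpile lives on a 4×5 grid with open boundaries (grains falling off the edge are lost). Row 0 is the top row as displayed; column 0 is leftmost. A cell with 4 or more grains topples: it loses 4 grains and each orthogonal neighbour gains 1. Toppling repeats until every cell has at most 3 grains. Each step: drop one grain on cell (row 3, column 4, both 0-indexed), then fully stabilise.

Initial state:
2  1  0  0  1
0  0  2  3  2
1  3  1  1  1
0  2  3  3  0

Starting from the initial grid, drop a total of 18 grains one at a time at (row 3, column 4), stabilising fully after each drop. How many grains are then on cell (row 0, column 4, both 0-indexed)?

2

step 0: 2  1  0  0  1
0  0  2  3  2
1  3  1  1  1
0  2  3  3  0
step 1: 2  1  0  0  1
0  0  2  3  2
1  3  1  1  1
0  2  3  3  1
step 2: 2  1  0  0  1
0  0  2  3  2
1  3  1  1  1
0  2  3  3  2
step 3: 2  1  0  0  1
0  0  2  3  2
1  3  1  1  1
0  2  3  3  3
step 4: 2  1  0  0  1
0  0  2  3  2
1  3  2  2  2
0  3  0  1  1
step 5: 2  1  0  0  1
0  0  2  3  2
1  3  2  2  2
0  3  0  1  2
step 6: 2  1  0  0  1
0  0  2  3  2
1  3  2  2  2
0  3  0  1  3
step 7: 2  1  0  0  1
0  0  2  3  2
1  3  2  2  3
0  3  0  2  0
step 8: 2  1  0  0  1
0  0  2  3  2
1  3  2  2  3
0  3  0  2  1
step 9: 2  1  0  0  1
0  0  2  3  2
1  3  2  2  3
0  3  0  2  2
step 10: 2  1  0  0  1
0  0  2  3  2
1  3  2  2  3
0  3  0  2  3
step 11: 2  1  0  0  1
0  0  2  3  3
1  3  2  3  0
0  3  0  3  1
step 12: 2  1  0  0  1
0  0  2  3  3
1  3  2  3  0
0  3  0  3  2
step 13: 2  1  0  0  1
0  0  2  3  3
1  3  2  3  0
0  3  0  3  3
step 14: 2  1  0  1  2
0  0  3  1  0
1  3  3  1  3
0  3  1  1  1
step 15: 2  1  0  1  2
0  0  3  1  0
1  3  3  1  3
0  3  1  1  2
step 16: 2  1  0  1  2
0  0  3  1  0
1  3  3  1  3
0  3  1  1  3
step 17: 2  1  0  1  2
0  0  3  1  1
1  3  3  2  0
0  3  1  2  1
step 18: 2  1  0  1  2
0  0  3  1  1
1  3  3  2  0
0  3  1  2  2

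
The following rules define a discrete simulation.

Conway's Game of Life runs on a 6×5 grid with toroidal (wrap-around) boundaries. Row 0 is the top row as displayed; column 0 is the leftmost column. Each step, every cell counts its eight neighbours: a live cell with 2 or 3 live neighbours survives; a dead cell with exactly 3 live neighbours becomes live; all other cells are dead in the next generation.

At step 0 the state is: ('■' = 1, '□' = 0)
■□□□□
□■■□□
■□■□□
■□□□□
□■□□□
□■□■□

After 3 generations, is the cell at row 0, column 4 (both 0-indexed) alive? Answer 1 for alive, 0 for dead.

0

step 0: ■□□□□
□■■□□
■□■□□
■□□□□
□■□□□
□■□■□
step 1: ■□□□□
■□■□□
■□■□□
■□□□□
■■■□□
■■■□□
step 2: ■□■□■
■□□□■
■□□□■
■□■□■
□□■□■
□□■□■
step 3: □□□□□
□□□□□
□□□□□
□□□□□
□□■□■
□□■□■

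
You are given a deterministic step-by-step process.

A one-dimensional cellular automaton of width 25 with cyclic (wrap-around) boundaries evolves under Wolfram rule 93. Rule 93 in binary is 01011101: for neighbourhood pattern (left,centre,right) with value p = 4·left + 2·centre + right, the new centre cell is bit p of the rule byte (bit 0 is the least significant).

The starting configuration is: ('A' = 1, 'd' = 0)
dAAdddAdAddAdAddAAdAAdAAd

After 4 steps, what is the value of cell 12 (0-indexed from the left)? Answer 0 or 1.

0

gen 0: dAAdddAdAddAdAddAAdAAdAAd
gen 1: dAAAAdAdAAdAdAAdAAdAAdAAA
gen 2: dAddAdAdAAdAdAAdAAdAAdAdA
gen 3: dAAdAdAdAAdAdAAdAAdAAdAdA
gen 4: dAAdAdAdAAdAdAAdAAdAAdAdA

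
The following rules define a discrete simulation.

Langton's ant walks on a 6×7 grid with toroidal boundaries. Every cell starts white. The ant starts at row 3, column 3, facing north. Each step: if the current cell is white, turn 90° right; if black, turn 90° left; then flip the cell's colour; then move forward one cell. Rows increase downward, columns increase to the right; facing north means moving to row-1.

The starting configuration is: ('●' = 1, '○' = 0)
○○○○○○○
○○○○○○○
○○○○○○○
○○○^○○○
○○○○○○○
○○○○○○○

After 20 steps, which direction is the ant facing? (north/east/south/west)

south

k=0  ○○○○○○○
○○○○○○○
○○○○○○○
○○○^○○○
○○○○○○○
○○○○○○○
k=1  ○○○○○○○
○○○○○○○
○○○○○○○
○○○●>○○
○○○○○○○
○○○○○○○
k=2  ○○○○○○○
○○○○○○○
○○○○○○○
○○○●●○○
○○○○v○○
○○○○○○○
k=3  ○○○○○○○
○○○○○○○
○○○○○○○
○○○●●○○
○○○<●○○
○○○○○○○
k=4  ○○○○○○○
○○○○○○○
○○○○○○○
○○○^●○○
○○○●●○○
○○○○○○○
k=5  ○○○○○○○
○○○○○○○
○○○○○○○
○○<○●○○
○○○●●○○
○○○○○○○
k=6  ○○○○○○○
○○○○○○○
○○^○○○○
○○●○●○○
○○○●●○○
○○○○○○○
k=7  ○○○○○○○
○○○○○○○
○○●>○○○
○○●○●○○
○○○●●○○
○○○○○○○
k=8  ○○○○○○○
○○○○○○○
○○●●○○○
○○●v●○○
○○○●●○○
○○○○○○○
k=9  ○○○○○○○
○○○○○○○
○○●●○○○
○○<●●○○
○○○●●○○
○○○○○○○
k=10  ○○○○○○○
○○○○○○○
○○●●○○○
○○○●●○○
○○v●●○○
○○○○○○○
k=11  ○○○○○○○
○○○○○○○
○○●●○○○
○○○●●○○
○<●●●○○
○○○○○○○
k=12  ○○○○○○○
○○○○○○○
○○●●○○○
○^○●●○○
○●●●●○○
○○○○○○○
k=13  ○○○○○○○
○○○○○○○
○○●●○○○
○●>●●○○
○●●●●○○
○○○○○○○
k=14  ○○○○○○○
○○○○○○○
○○●●○○○
○●●●●○○
○●v●●○○
○○○○○○○
k=15  ○○○○○○○
○○○○○○○
○○●●○○○
○●●●●○○
○●○>●○○
○○○○○○○
k=16  ○○○○○○○
○○○○○○○
○○●●○○○
○●●^●○○
○●○○●○○
○○○○○○○
k=17  ○○○○○○○
○○○○○○○
○○●●○○○
○●<○●○○
○●○○●○○
○○○○○○○
k=18  ○○○○○○○
○○○○○○○
○○●●○○○
○●○○●○○
○●v○●○○
○○○○○○○
k=19  ○○○○○○○
○○○○○○○
○○●●○○○
○●○○●○○
○<●○●○○
○○○○○○○
k=20  ○○○○○○○
○○○○○○○
○○●●○○○
○●○○●○○
○○●○●○○
○v○○○○○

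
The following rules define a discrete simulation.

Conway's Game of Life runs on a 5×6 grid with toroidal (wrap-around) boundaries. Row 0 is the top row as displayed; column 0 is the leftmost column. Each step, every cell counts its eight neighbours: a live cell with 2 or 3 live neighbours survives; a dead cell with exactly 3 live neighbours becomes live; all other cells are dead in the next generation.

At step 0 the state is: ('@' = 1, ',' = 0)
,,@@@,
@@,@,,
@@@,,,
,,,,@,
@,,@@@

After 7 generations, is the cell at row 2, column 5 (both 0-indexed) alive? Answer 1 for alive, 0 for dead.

1

0) ,,@@@,
@@,@,,
@@@,,,
,,,,@,
@,,@@@
1) ,,,,,,
@,,,@@
@,@@,@
,,@,@,
,,@,,,
2) ,,,,,@
@@,@@,
@,@,,,
,,@,@@
,,,@,,
3) @,@@,@
@@@@@,
@,@,,,
,@@,@@
,,,@,@
4) ,,,,,,
,,,,@,
,,,,,,
,@@,@@
,,,,,,
5) ,,,,,,
,,,,,,
,,,@@@
,,,,,,
,,,,,,
6) ,,,,,,
,,,,@,
,,,,@,
,,,,@,
,,,,,,
7) ,,,,,,
,,,,,,
,,,@@@
,,,,,,
,,,,,,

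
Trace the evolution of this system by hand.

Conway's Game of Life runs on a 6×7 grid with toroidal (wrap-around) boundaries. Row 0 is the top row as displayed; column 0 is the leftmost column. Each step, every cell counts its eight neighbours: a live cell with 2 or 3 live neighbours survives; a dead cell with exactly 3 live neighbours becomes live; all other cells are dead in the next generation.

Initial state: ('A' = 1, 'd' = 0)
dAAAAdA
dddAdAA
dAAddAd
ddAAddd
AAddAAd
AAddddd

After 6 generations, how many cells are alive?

12

t=0: dAAAAdA
dddAdAA
dAAddAd
ddAAddd
AAddAAd
AAddddd
t=1: dAdAAdA
ddddddA
dAdddAA
AddAdAA
AddAAdA
ddddddd
t=2: AddddAd
ddAdAdA
ddddAdd
dAAAddd
AddAAdd
ddAdddA
t=3: AAdAdAd
dddAAdA
dAddAAd
dAAdddd
AdddAdd
AAdAAAA
t=4: dAddddd
dAdAddA
AAddAAd
AAAAAAd
ddddAdd
dddAddd
t=5: Adddddd
dAddAAA
ddddddd
AdAdddd
dAdddAd
ddddddd
t=6: AddddAA
AddddAA
AAdddAA
dAddddd
dAddddd
ddddddd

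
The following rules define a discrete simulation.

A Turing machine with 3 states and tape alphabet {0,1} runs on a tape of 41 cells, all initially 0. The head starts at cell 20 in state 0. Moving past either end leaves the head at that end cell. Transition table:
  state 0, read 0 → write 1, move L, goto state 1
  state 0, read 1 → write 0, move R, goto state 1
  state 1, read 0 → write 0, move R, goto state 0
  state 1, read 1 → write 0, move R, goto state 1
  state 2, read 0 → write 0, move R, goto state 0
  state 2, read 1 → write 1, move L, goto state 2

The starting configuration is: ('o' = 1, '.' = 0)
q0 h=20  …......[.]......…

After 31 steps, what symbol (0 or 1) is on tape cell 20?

[0] q0 h=20  …......[.]......…
[1] q1 h=19  …......[.]o.....…
[2] q0 h=20  …......[o]......…
[3] q1 h=21  …......[.]......…
[4] q0 h=22  …......[.]......…
[5] q1 h=21  …......[.]o.....…
[6] q0 h=22  …......[o]......…
[7] q1 h=23  …......[.]......…
[8] q0 h=24  …......[.]......…
[9] q1 h=23  …......[.]o.....…
[10] q0 h=24  …......[o]......…
[11] q1 h=25  …......[.]......…
[12] q0 h=26  …......[.]......…
[13] q1 h=25  …......[.]o.....…
[14] q0 h=26  …......[o]......…
[15] q1 h=27  …......[.]......…
[16] q0 h=28  …......[.]......…
[17] q1 h=27  …......[.]o.....…
[18] q0 h=28  …......[o]......…
[19] q1 h=29  …......[.]......…
[20] q0 h=30  …......[.]......…
[21] q1 h=29  …......[.]o.....…
[22] q0 h=30  …......[o]......…
[23] q1 h=31  …......[.]......…
[24] q0 h=32  …......[.]......…
[25] q1 h=31  …......[.]o.....…
[26] q0 h=32  …......[o]......…
[27] q1 h=33  …......[.]......…
[28] q0 h=34  …......[.]......|
[29] q1 h=33  …......[.]o.....…
[30] q0 h=34  …......[o]......|
[31] q1 h=35  …......[.].....|

0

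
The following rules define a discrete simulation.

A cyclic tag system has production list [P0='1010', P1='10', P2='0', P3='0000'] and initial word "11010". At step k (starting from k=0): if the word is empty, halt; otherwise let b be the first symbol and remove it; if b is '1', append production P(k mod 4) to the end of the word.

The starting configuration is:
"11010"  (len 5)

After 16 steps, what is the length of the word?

step 0: "11010"  (len 5)
step 1: "10101010"  (len 8)
step 2: "010101010"  (len 9)
step 3: "10101010"  (len 8)
step 4: "01010100000"  (len 11)
step 5: "1010100000"  (len 10)
step 6: "01010000010"  (len 11)
step 7: "1010000010"  (len 10)
step 8: "0100000100000"  (len 13)
step 9: "100000100000"  (len 12)
step 10: "0000010000010"  (len 13)
step 11: "000010000010"  (len 12)
step 12: "00010000010"  (len 11)
step 13: "0010000010"  (len 10)
step 14: "010000010"  (len 9)
step 15: "10000010"  (len 8)
step 16: "00000100000"  (len 11)

11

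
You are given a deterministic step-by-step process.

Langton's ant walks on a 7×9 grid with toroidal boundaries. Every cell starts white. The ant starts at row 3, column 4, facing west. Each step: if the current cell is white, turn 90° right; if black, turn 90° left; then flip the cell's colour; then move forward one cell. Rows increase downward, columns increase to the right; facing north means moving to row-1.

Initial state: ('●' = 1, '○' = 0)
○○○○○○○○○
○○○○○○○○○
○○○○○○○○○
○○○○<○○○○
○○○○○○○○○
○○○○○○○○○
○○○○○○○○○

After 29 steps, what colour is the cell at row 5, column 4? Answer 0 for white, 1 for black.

1

gen 0: ○○○○○○○○○
○○○○○○○○○
○○○○○○○○○
○○○○<○○○○
○○○○○○○○○
○○○○○○○○○
○○○○○○○○○
gen 1: ○○○○○○○○○
○○○○○○○○○
○○○○^○○○○
○○○○●○○○○
○○○○○○○○○
○○○○○○○○○
○○○○○○○○○
gen 2: ○○○○○○○○○
○○○○○○○○○
○○○○●>○○○
○○○○●○○○○
○○○○○○○○○
○○○○○○○○○
○○○○○○○○○
gen 3: ○○○○○○○○○
○○○○○○○○○
○○○○●●○○○
○○○○●v○○○
○○○○○○○○○
○○○○○○○○○
○○○○○○○○○
gen 4: ○○○○○○○○○
○○○○○○○○○
○○○○●●○○○
○○○○<●○○○
○○○○○○○○○
○○○○○○○○○
○○○○○○○○○
gen 5: ○○○○○○○○○
○○○○○○○○○
○○○○●●○○○
○○○○○●○○○
○○○○v○○○○
○○○○○○○○○
○○○○○○○○○
gen 6: ○○○○○○○○○
○○○○○○○○○
○○○○●●○○○
○○○○○●○○○
○○○<●○○○○
○○○○○○○○○
○○○○○○○○○
gen 7: ○○○○○○○○○
○○○○○○○○○
○○○○●●○○○
○○○^○●○○○
○○○●●○○○○
○○○○○○○○○
○○○○○○○○○
gen 8: ○○○○○○○○○
○○○○○○○○○
○○○○●●○○○
○○○●>●○○○
○○○●●○○○○
○○○○○○○○○
○○○○○○○○○
gen 9: ○○○○○○○○○
○○○○○○○○○
○○○○●●○○○
○○○●●●○○○
○○○●v○○○○
○○○○○○○○○
○○○○○○○○○
gen 10: ○○○○○○○○○
○○○○○○○○○
○○○○●●○○○
○○○●●●○○○
○○○●○>○○○
○○○○○○○○○
○○○○○○○○○
gen 11: ○○○○○○○○○
○○○○○○○○○
○○○○●●○○○
○○○●●●○○○
○○○●○●○○○
○○○○○v○○○
○○○○○○○○○
gen 12: ○○○○○○○○○
○○○○○○○○○
○○○○●●○○○
○○○●●●○○○
○○○●○●○○○
○○○○<●○○○
○○○○○○○○○
gen 13: ○○○○○○○○○
○○○○○○○○○
○○○○●●○○○
○○○●●●○○○
○○○●^●○○○
○○○○●●○○○
○○○○○○○○○
gen 14: ○○○○○○○○○
○○○○○○○○○
○○○○●●○○○
○○○●●●○○○
○○○●●>○○○
○○○○●●○○○
○○○○○○○○○
gen 15: ○○○○○○○○○
○○○○○○○○○
○○○○●●○○○
○○○●●^○○○
○○○●●○○○○
○○○○●●○○○
○○○○○○○○○
gen 16: ○○○○○○○○○
○○○○○○○○○
○○○○●●○○○
○○○●<○○○○
○○○●●○○○○
○○○○●●○○○
○○○○○○○○○
gen 17: ○○○○○○○○○
○○○○○○○○○
○○○○●●○○○
○○○●○○○○○
○○○●v○○○○
○○○○●●○○○
○○○○○○○○○
gen 18: ○○○○○○○○○
○○○○○○○○○
○○○○●●○○○
○○○●○○○○○
○○○●○>○○○
○○○○●●○○○
○○○○○○○○○
gen 19: ○○○○○○○○○
○○○○○○○○○
○○○○●●○○○
○○○●○○○○○
○○○●○●○○○
○○○○●v○○○
○○○○○○○○○
gen 20: ○○○○○○○○○
○○○○○○○○○
○○○○●●○○○
○○○●○○○○○
○○○●○●○○○
○○○○●○>○○
○○○○○○○○○
gen 21: ○○○○○○○○○
○○○○○○○○○
○○○○●●○○○
○○○●○○○○○
○○○●○●○○○
○○○○●○●○○
○○○○○○v○○
gen 22: ○○○○○○○○○
○○○○○○○○○
○○○○●●○○○
○○○●○○○○○
○○○●○●○○○
○○○○●○●○○
○○○○○<●○○
gen 23: ○○○○○○○○○
○○○○○○○○○
○○○○●●○○○
○○○●○○○○○
○○○●○●○○○
○○○○●^●○○
○○○○○●●○○
gen 24: ○○○○○○○○○
○○○○○○○○○
○○○○●●○○○
○○○●○○○○○
○○○●○●○○○
○○○○●●>○○
○○○○○●●○○
gen 25: ○○○○○○○○○
○○○○○○○○○
○○○○●●○○○
○○○●○○○○○
○○○●○●^○○
○○○○●●○○○
○○○○○●●○○
gen 26: ○○○○○○○○○
○○○○○○○○○
○○○○●●○○○
○○○●○○○○○
○○○●○●●>○
○○○○●●○○○
○○○○○●●○○
gen 27: ○○○○○○○○○
○○○○○○○○○
○○○○●●○○○
○○○●○○○○○
○○○●○●●●○
○○○○●●○v○
○○○○○●●○○
gen 28: ○○○○○○○○○
○○○○○○○○○
○○○○●●○○○
○○○●○○○○○
○○○●○●●●○
○○○○●●<●○
○○○○○●●○○
gen 29: ○○○○○○○○○
○○○○○○○○○
○○○○●●○○○
○○○●○○○○○
○○○●○●^●○
○○○○●●●●○
○○○○○●●○○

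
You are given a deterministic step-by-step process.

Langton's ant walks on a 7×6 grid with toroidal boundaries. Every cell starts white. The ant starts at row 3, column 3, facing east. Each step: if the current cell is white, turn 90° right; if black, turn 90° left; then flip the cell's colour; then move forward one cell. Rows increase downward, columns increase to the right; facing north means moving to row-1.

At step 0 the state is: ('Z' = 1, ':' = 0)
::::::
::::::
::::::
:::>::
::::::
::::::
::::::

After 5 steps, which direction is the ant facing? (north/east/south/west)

t=0: ::::::
::::::
::::::
:::>::
::::::
::::::
::::::
t=1: ::::::
::::::
::::::
:::Z::
:::v::
::::::
::::::
t=2: ::::::
::::::
::::::
:::Z::
::<Z::
::::::
::::::
t=3: ::::::
::::::
::::::
::^Z::
::ZZ::
::::::
::::::
t=4: ::::::
::::::
::::::
::Z>::
::ZZ::
::::::
::::::
t=5: ::::::
::::::
:::^::
::Z:::
::ZZ::
::::::
::::::

north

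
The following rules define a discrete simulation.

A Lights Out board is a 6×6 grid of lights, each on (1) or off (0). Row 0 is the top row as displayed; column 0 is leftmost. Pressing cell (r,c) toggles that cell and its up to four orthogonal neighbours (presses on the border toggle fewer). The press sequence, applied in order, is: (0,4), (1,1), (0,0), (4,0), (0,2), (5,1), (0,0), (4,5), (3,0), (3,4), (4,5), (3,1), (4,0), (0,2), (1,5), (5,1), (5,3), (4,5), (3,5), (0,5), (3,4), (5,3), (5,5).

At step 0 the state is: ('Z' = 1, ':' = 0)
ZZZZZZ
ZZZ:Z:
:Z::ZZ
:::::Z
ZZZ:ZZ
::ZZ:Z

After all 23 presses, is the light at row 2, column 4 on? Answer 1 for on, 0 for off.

gen 0: ZZZZZZ
ZZZ:Z:
:Z::ZZ
:::::Z
ZZZ:ZZ
::ZZ:Z
gen 1: ZZZ:::
ZZZ:::
:Z::ZZ
:::::Z
ZZZ:ZZ
::ZZ:Z
gen 2: Z:Z:::
::::::
::::ZZ
:::::Z
ZZZ:ZZ
::ZZ:Z
gen 3: :ZZ:::
Z:::::
::::ZZ
:::::Z
ZZZ:ZZ
::ZZ:Z
gen 4: :ZZ:::
Z:::::
::::ZZ
Z::::Z
::Z:ZZ
Z:ZZ:Z
gen 5: :::Z::
Z:Z:::
::::ZZ
Z::::Z
::Z:ZZ
Z:ZZ:Z
gen 6: :::Z::
Z:Z:::
::::ZZ
Z::::Z
:ZZ:ZZ
:Z:Z:Z
gen 7: ZZ:Z::
::Z:::
::::ZZ
Z::::Z
:ZZ:ZZ
:Z:Z:Z
gen 8: ZZ:Z::
::Z:::
::::ZZ
Z:::::
:ZZ:::
:Z:Z::
gen 9: ZZ:Z::
::Z:::
Z:::ZZ
:Z::::
ZZZ:::
:Z:Z::
gen 10: ZZ:Z::
::Z:::
Z::::Z
:Z:ZZZ
ZZZ:Z:
:Z:Z::
gen 11: ZZ:Z::
::Z:::
Z::::Z
:Z:ZZ:
ZZZ::Z
:Z:Z:Z
gen 12: ZZ:Z::
::Z:::
ZZ:::Z
Z:ZZZ:
Z:Z::Z
:Z:Z:Z
gen 13: ZZ:Z::
::Z:::
ZZ:::Z
::ZZZ:
:ZZ::Z
ZZ:Z:Z
gen 14: Z:Z:::
::::::
ZZ:::Z
::ZZZ:
:ZZ::Z
ZZ:Z:Z
gen 15: Z:Z::Z
::::ZZ
ZZ::::
::ZZZ:
:ZZ::Z
ZZ:Z:Z
gen 16: Z:Z::Z
::::ZZ
ZZ::::
::ZZZ:
::Z::Z
::ZZ:Z
gen 17: Z:Z::Z
::::ZZ
ZZ::::
::ZZZ:
::ZZ:Z
::::ZZ
gen 18: Z:Z::Z
::::ZZ
ZZ::::
::ZZZZ
::ZZZ:
::::Z:
gen 19: Z:Z::Z
::::ZZ
ZZ:::Z
::ZZ::
::ZZZZ
::::Z:
gen 20: Z:Z:Z:
::::Z:
ZZ:::Z
::ZZ::
::ZZZZ
::::Z:
gen 21: Z:Z:Z:
::::Z:
ZZ::ZZ
::Z:ZZ
::ZZ:Z
::::Z:
gen 22: Z:Z:Z:
::::Z:
ZZ::ZZ
::Z:ZZ
::Z::Z
::ZZ::
gen 23: Z:Z:Z:
::::Z:
ZZ::ZZ
::Z:ZZ
::Z:::
::ZZZZ

1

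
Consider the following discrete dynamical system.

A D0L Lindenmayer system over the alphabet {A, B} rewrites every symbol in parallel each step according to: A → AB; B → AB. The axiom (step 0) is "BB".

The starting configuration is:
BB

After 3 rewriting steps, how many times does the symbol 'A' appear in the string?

[0] BB
[1] ABAB
[2] ABABABAB
[3] ABABABABABABABAB

8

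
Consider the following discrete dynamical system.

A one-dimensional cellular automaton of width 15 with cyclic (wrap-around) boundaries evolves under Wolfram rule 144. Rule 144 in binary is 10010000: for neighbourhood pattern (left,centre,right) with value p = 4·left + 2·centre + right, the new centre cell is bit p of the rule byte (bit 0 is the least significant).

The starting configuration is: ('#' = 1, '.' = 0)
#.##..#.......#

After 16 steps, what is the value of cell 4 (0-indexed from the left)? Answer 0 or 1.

gen 0: #.##..#.......#
gen 1: ....#..#.......
gen 2: .....#..#......
gen 3: ......#..#.....
gen 4: .......#..#....
gen 5: ........#..#...
gen 6: .........#..#..
gen 7: ..........#..#.
gen 8: ...........#..#
gen 9: #...........#..
gen 10: .#...........#.
gen 11: ..#...........#
gen 12: #..#...........
gen 13: .#..#..........
gen 14: ..#..#.........
gen 15: ...#..#........
gen 16: ....#..#.......

1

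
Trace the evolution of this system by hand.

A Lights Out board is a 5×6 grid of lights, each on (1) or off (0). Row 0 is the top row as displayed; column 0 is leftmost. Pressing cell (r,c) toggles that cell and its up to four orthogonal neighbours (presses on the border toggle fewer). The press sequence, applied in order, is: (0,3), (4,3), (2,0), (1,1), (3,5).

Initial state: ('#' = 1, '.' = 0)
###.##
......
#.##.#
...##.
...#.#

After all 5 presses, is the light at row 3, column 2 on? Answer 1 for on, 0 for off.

0

0) ###.##
......
#.##.#
...##.
...#.#
1) ##.#.#
...#..
#.##.#
...##.
...#.#
2) ##.#.#
...#..
#.##.#
....#.
..#.##
3) ##.#.#
#..#..
.###.#
#...#.
..#.##
4) #..#.#
.###..
..##.#
#...#.
..#.##
5) #..#.#
.###..
..##..
#....#
..#.#.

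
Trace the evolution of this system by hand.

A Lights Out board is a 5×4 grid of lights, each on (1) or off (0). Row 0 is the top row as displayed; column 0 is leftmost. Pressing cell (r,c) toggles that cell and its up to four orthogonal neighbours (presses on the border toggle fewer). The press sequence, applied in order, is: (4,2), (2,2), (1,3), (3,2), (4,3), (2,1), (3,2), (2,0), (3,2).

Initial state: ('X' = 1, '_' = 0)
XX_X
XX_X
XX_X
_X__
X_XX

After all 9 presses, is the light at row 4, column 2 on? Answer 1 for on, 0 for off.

gen 0: XX_X
XX_X
XX_X
_X__
X_XX
gen 1: XX_X
XX_X
XX_X
_XX_
XX__
gen 2: XX_X
XXXX
X_X_
_X__
XX__
gen 3: XX__
XX__
X_XX
_X__
XX__
gen 4: XX__
XX__
X__X
__XX
XXX_
gen 5: XX__
XX__
X__X
__X_
XX_X
gen 6: XX__
X___
_XXX
_XX_
XX_X
gen 7: XX__
X___
_X_X
___X
XXXX
gen 8: XX__
____
X__X
X__X
XXXX
gen 9: XX__
____
X_XX
XXX_
XX_X

0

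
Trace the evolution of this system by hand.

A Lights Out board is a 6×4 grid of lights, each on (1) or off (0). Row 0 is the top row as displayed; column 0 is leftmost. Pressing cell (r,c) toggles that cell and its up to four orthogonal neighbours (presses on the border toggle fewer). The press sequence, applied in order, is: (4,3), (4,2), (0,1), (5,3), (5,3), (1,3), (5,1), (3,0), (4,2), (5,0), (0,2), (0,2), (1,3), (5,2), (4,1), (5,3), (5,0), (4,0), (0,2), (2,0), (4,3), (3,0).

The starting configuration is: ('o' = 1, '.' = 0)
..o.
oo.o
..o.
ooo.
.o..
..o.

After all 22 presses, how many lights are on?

k=0  ..o.
oo.o
..o.
ooo.
.o..
..o.
k=1  ..o.
oo.o
..o.
oooo
.ooo
..oo
k=2  ..o.
oo.o
..o.
oo.o
....
...o
k=3  oo..
o..o
..o.
oo.o
....
...o
k=4  oo..
o..o
..o.
oo.o
...o
..o.
k=5  oo..
o..o
..o.
oo.o
....
...o
k=6  oo.o
o.o.
..oo
oo.o
....
...o
k=7  oo.o
o.o.
..oo
oo.o
.o..
oooo
k=8  oo.o
o.o.
o.oo
...o
oo..
oooo
k=9  oo.o
o.o.
o.oo
..oo
o.oo
oo.o
k=10  oo.o
o.o.
o.oo
..oo
..oo
...o
k=11  o.o.
o...
o.oo
..oo
..oo
...o
k=12  oo.o
o.o.
o.oo
..oo
..oo
...o
k=13  oo..
o..o
o.o.
..oo
..oo
...o
k=14  oo..
o..o
o.o.
..oo
...o
.oo.
k=15  oo..
o..o
o.o.
.ooo
oooo
..o.
k=16  oo..
o..o
o.o.
.ooo
ooo.
...o
k=17  oo..
o..o
o.o.
.ooo
.oo.
oo.o
k=18  oo..
o..o
o.o.
oooo
o.o.
.o.o
k=19  o.oo
o.oo
o.o.
oooo
o.o.
.o.o
k=20  o.oo
..oo
.oo.
.ooo
o.o.
.o.o
k=21  o.oo
..oo
.oo.
.oo.
o..o
.o..
k=22  o.oo
..oo
ooo.
o.o.
...o
.o..

12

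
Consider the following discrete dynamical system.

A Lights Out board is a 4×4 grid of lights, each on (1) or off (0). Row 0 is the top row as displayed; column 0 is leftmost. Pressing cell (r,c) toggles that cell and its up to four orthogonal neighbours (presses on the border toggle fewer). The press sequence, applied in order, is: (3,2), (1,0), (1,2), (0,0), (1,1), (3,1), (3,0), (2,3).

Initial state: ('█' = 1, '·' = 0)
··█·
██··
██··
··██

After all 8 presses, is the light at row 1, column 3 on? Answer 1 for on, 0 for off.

0

gen 0: ··█·
██··
██··
··██
gen 1: ··█·
██··
███·
·█··
gen 2: █·█·
····
·██·
·█··
gen 3: █···
·███
·█··
·█··
gen 4: ·█··
████
·█··
·█··
gen 5: ····
···█
····
·█··
gen 6: ····
···█
·█··
█·█·
gen 7: ····
···█
██··
·██·
gen 8: ····
····
████
·███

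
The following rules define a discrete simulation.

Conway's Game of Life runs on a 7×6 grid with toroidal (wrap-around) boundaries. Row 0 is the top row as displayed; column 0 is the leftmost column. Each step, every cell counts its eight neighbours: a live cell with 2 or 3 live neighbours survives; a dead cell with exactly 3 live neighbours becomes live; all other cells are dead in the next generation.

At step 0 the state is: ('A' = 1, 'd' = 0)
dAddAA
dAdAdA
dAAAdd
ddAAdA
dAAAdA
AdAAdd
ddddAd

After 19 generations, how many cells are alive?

24

0) dAddAA
dAdAdA
dAAAdd
ddAAdA
dAAAdA
AdAAdd
ddddAd
1) ddAAdA
dAdAdA
dAdddd
dddddd
dddddA
AddddA
AAAdAd
2) dddddA
dAdAdd
AdAddd
dddddd
AddddA
ddddAd
ddAdAd
3) ddAAAd
AAAddd
dAAddd
AAdddA
dddddA
dddAAd
dddAAA
4) Addddd
Addddd
dddddA
dAAddA
dddddA
dddAdd
dddddA
5) AddddA
AddddA
dAdddA
ddddAA
AdAdAd
ddddAd
dddddd
6) AddddA
dAddAd
dddddd
dAdAAd
ddddAd
dddAdA
dddddA
7) AdddAA
AddddA
ddAAAd
dddAAd
ddAddA
dddddA
dddddA
8) ddddAd
AAdddd
ddAddd
dddddA
dddAdA
AdddAA
dddddd
9) dddddd
dAdddd
AAdddd
ddddAd
dddddd
AdddAA
ddddAd
10) dddddd
AAdddd
AAdddd
dddddd
ddddAd
ddddAA
ddddAd
11) dddddd
AAdddd
AAdddd
dddddd
ddddAA
dddAAA
ddddAA
12) AddddA
AAdddd
AAdddd
AddddA
dddAdA
AddAdd
dddAdA
13) dAddAA
dddddd
dddddd
dAddAA
dddddA
AdAAdA
dddddA
14) AdddAA
dddddd
dddddd
AdddAA
dAAAdd
AddddA
dAAAdd
15) AAAAAA
dddddA
dddddA
AAAAAA
dAAAdd
AdddAd
dAAAdd
16) dddddA
dAAAdd
dAAAdd
dddddA
dddddd
AdddAd
dddddd
17) ddAddd
AAdAAd
AAdAAd
ddAddd
dddddA
dddddd
dddddA
18) AAAAAA
AdddAd
AdddAd
AAAAAA
dddddd
dddddd
dddddd
19) AAAAAd
ddAddd
ddAddd
AAAAAd
AAAAAA
dddddd
AAAAAA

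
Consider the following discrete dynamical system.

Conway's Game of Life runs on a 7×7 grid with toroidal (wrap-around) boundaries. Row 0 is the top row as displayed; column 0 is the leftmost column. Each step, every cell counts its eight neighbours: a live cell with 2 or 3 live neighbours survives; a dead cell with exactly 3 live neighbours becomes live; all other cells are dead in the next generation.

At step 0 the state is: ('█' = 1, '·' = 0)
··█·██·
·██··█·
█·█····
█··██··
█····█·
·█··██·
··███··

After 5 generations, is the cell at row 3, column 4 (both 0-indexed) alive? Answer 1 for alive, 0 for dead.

gen 0: ··█·██·
·██··█·
█·█····
█··██··
█····█·
·█··██·
··███··
gen 1: ·····█·
··█·███
█·█·█·█
█··██··
██·█·█·
·██··██
·██····
gen 2: ·██████
██··█··
█·█····
·······
···█·█·
···████
███··██
gen 3: ·······
····█··
█······
·······
···█·██
·█·█···
·······
gen 4: ·······
·······
·······
······█
··█·█··
··█·█··
·······
gen 5: ·······
·······
·······
·······
·····█·
·······
·······

0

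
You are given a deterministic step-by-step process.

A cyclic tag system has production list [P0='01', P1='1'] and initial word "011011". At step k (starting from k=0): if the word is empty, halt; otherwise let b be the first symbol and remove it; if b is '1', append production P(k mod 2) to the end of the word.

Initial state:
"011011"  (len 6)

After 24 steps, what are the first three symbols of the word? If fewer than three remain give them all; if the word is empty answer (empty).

101

step 0: "011011"  (len 6)
step 1: "11011"  (len 5)
step 2: "10111"  (len 5)
step 3: "011101"  (len 6)
step 4: "11101"  (len 5)
step 5: "110101"  (len 6)
step 6: "101011"  (len 6)
step 7: "0101101"  (len 7)
step 8: "101101"  (len 6)
step 9: "0110101"  (len 7)
step 10: "110101"  (len 6)
step 11: "1010101"  (len 7)
step 12: "0101011"  (len 7)
step 13: "101011"  (len 6)
step 14: "010111"  (len 6)
step 15: "10111"  (len 5)
step 16: "01111"  (len 5)
step 17: "1111"  (len 4)
step 18: "1111"  (len 4)
step 19: "11101"  (len 5)
step 20: "11011"  (len 5)
step 21: "101101"  (len 6)
step 22: "011011"  (len 6)
step 23: "11011"  (len 5)
step 24: "10111"  (len 5)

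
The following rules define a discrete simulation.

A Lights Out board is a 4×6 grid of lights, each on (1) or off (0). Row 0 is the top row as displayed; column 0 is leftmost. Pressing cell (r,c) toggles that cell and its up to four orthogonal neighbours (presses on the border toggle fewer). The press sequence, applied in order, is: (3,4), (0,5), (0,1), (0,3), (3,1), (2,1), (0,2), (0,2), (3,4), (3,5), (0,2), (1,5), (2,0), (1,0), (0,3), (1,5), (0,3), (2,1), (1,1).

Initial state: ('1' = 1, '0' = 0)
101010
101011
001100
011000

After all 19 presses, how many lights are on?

[0] 101010
101011
001100
011000
[1] 101010
101011
001110
011111
[2] 101001
101010
001110
011111
[3] 010001
111010
001110
011111
[4] 011111
111110
001110
011111
[5] 011111
111110
011110
100111
[6] 011111
101110
100110
110111
[7] 000011
100110
100110
110111
[8] 011111
101110
100110
110111
[9] 011111
101110
100100
110000
[10] 011111
101110
100101
110011
[11] 000011
100110
100101
110011
[12] 000010
100101
100100
110011
[13] 000010
000101
010100
010011
[14] 100010
110101
110100
010011
[15] 101100
110001
110100
010011
[16] 101101
110010
110101
010011
[17] 100011
110110
110101
010011
[18] 100011
100110
001101
000011
[19] 110011
011110
011101
000011

14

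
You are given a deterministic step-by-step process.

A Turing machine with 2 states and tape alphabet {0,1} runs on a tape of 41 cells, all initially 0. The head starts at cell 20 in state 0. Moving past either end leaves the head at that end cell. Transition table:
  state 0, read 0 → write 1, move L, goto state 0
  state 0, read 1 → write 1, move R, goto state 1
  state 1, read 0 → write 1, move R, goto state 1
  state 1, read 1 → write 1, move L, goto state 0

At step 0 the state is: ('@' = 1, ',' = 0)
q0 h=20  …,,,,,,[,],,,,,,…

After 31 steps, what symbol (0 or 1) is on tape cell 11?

1

step 0: q0 h=20  …,,,,,,[,],,,,,,…
step 1: q0 h=19  …,,,,,,[,]@,,,,,…
step 2: q0 h=18  …,,,,,,[,]@@,,,,…
step 3: q0 h=17  …,,,,,,[,]@@@,,,…
step 4: q0 h=16  …,,,,,,[,]@@@@,,…
step 5: q0 h=15  …,,,,,,[,]@@@@@,…
step 6: q0 h=14  …,,,,,,[,]@@@@@@…
step 7: q0 h=13  …,,,,,,[,]@@@@@@…
step 8: q0 h=12  …,,,,,,[,]@@@@@@…
step 9: q0 h=11  …,,,,,,[,]@@@@@@…
step 10: q0 h=10  …,,,,,,[,]@@@@@@…
step 11: q0 h= 9  …,,,,,,[,]@@@@@@…
step 12: q0 h= 8  …,,,,,,[,]@@@@@@…
step 13: q0 h= 7  …,,,,,,[,]@@@@@@…
step 14: q0 h= 6  |,,,,,,[,]@@@@@@…
step 15: q0 h= 5  |,,,,,[,]@@@@@@…
step 16: q0 h= 4  |,,,,[,]@@@@@@…
step 17: q0 h= 3  |,,,[,]@@@@@@…
step 18: q0 h= 2  |,,[,]@@@@@@…
step 19: q0 h= 1  |,[,]@@@@@@…
step 20: q0 h= 0  |[,]@@@@@@…
step 21: q0 h= 0  |[@]@@@@@@…
step 22: q1 h= 1  |@[@]@@@@@@…
step 23: q0 h= 0  |[@]@@@@@@…
step 24: q1 h= 1  |@[@]@@@@@@…
step 25: q0 h= 0  |[@]@@@@@@…
step 26: q1 h= 1  |@[@]@@@@@@…
step 27: q0 h= 0  |[@]@@@@@@…
step 28: q1 h= 1  |@[@]@@@@@@…
step 29: q0 h= 0  |[@]@@@@@@…
step 30: q1 h= 1  |@[@]@@@@@@…
step 31: q0 h= 0  |[@]@@@@@@…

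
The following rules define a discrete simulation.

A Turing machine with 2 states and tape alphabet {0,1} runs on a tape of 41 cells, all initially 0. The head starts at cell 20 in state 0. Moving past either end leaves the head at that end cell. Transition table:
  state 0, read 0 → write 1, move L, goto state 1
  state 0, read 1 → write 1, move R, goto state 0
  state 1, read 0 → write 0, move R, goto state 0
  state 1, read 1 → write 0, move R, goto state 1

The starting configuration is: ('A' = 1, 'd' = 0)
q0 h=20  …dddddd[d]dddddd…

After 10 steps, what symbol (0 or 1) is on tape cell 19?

k=0  q0 h=20  …dddddd[d]dddddd…
k=1  q1 h=19  …dddddd[d]Addddd…
k=2  q0 h=20  …dddddd[A]dddddd…
k=3  q0 h=21  …dddddA[d]dddddd…
k=4  q1 h=20  …dddddd[A]Addddd…
k=5  q1 h=21  …dddddd[A]dddddd…
k=6  q1 h=22  …dddddd[d]dddddd…
k=7  q0 h=23  …dddddd[d]dddddd…
k=8  q1 h=22  …dddddd[d]Addddd…
k=9  q0 h=23  …dddddd[A]dddddd…
k=10  q0 h=24  …dddddA[d]dddddd…

0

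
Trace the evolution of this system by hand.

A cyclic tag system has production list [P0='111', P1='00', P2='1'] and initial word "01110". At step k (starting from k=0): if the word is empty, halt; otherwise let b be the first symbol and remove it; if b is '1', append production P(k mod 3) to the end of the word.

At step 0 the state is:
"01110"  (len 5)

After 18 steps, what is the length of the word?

gen 0: "01110"  (len 5)
gen 1: "1110"  (len 4)
gen 2: "11000"  (len 5)
gen 3: "10001"  (len 5)
gen 4: "0001111"  (len 7)
gen 5: "001111"  (len 6)
gen 6: "01111"  (len 5)
gen 7: "1111"  (len 4)
gen 8: "11100"  (len 5)
gen 9: "11001"  (len 5)
gen 10: "1001111"  (len 7)
gen 11: "00111100"  (len 8)
gen 12: "0111100"  (len 7)
gen 13: "111100"  (len 6)
gen 14: "1110000"  (len 7)
gen 15: "1100001"  (len 7)
gen 16: "100001111"  (len 9)
gen 17: "0000111100"  (len 10)
gen 18: "000111100"  (len 9)

9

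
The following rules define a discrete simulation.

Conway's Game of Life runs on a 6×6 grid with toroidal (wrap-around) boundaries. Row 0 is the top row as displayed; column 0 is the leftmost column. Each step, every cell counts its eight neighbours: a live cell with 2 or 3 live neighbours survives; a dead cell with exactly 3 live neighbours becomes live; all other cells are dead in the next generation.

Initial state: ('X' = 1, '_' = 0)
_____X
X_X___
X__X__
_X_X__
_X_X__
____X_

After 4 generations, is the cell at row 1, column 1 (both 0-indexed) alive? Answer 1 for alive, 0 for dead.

1

t=0: _____X
X_X___
X__X__
_X_X__
_X_X__
____X_
t=1: _____X
XX___X
X__X__
XX_XX_
___XX_
____X_
t=2: ____XX
_X__XX
___X__
XX____
__X___
___XXX
t=3: ______
X__X_X
_XX_XX
_XX___
XXXXXX
___X_X
t=4: X____X
XXXX_X
____XX
______
_____X
_X_X_X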